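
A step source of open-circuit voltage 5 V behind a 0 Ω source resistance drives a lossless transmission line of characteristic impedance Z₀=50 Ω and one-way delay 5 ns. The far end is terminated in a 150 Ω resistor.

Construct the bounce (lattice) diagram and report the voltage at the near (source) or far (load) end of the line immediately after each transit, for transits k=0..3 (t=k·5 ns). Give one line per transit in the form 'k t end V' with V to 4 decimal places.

Γ_L=0.500000, Γ_S=-1.000000; launch V₁=5·50/50=5.000000
k=0 src: V=5.0000
k=1 load: inc=5.000000, refl=5.000000·0.500000=2.5000; V=0.000000+5.000000+2.500000=7.5000
k=2 src: inc=2.500000, refl=2.500000·-1.000000=-2.5000; V=5.000000+2.500000+-2.500000=5.0000
k=3 load: inc=-2.500000, refl=-2.500000·0.500000=-1.2500; V=7.500000+-2.500000+-1.250000=3.7500

0 0 source 5.0000
1 5 load 7.5000
2 10 source 5.0000
3 15 load 3.7500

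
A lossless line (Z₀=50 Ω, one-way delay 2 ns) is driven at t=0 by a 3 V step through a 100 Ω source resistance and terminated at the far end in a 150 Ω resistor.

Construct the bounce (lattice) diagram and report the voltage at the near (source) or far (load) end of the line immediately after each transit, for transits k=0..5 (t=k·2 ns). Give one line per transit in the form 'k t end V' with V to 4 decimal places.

Γ_L=0.500000, Γ_S=0.333333; launch V₁=3·50/150=1.000000
k=0 src: V=1.0000
k=1 load: inc=1.000000, refl=1.000000·0.500000=0.5000; V=0.000000+1.000000+0.500000=1.5000
k=2 src: inc=0.500000, refl=0.500000·0.333333=0.1667; V=1.000000+0.500000+0.166667=1.6667
k=3 load: inc=0.166667, refl=0.166667·0.500000=0.0833; V=1.500000+0.166667+0.083333=1.7500
k=4 src: inc=0.083333, refl=0.083333·0.333333=0.0278; V=1.666667+0.083333+0.027778=1.7778
k=5 load: inc=0.027778, refl=0.027778·0.500000=0.0139; V=1.750000+0.027778+0.013889=1.7917

0 0 source 1.0000
1 2 load 1.5000
2 4 source 1.6667
3 6 load 1.7500
4 8 source 1.7778
5 10 load 1.7917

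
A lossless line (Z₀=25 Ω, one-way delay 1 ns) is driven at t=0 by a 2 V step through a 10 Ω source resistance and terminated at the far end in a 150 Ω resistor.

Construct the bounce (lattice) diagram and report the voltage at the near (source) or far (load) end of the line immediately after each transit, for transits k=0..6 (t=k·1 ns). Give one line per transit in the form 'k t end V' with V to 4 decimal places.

Γ_L=0.714286, Γ_S=-0.428571; launch V₁=2·25/35=1.428571
k=0 src: V=1.4286
k=1 load: inc=1.428571, refl=1.428571·0.714286=1.0204; V=0.000000+1.428571+1.020408=2.4490
k=2 src: inc=1.020408, refl=1.020408·-0.428571=-0.4373; V=1.428571+1.020408+-0.437318=2.0117
k=3 load: inc=-0.437318, refl=-0.437318·0.714286=-0.3124; V=2.448980+-0.437318+-0.312370=1.6993
k=4 src: inc=-0.312370, refl=-0.312370·-0.428571=0.1339; V=2.011662+-0.312370+0.133873=1.8332
k=5 load: inc=0.133873, refl=0.133873·0.714286=0.0956; V=1.699292+0.133873+0.095623=1.9288
k=6 src: inc=0.095623, refl=0.095623·-0.428571=-0.0410; V=1.833165+0.095623+-0.040981=1.8878

0 0 source 1.4286
1 1 load 2.4490
2 2 source 2.0117
3 3 load 1.6993
4 4 source 1.8332
5 5 load 1.9288
6 6 source 1.8878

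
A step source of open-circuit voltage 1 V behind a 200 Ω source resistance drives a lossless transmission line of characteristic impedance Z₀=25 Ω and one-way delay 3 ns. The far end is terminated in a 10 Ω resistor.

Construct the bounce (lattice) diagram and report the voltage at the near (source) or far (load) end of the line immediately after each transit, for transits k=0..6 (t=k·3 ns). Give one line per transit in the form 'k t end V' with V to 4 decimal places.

Γ_L=-0.428571, Γ_S=0.777778; launch V₁=1·25/225=0.111111
k=0 src: V=0.1111
k=1 load: inc=0.111111, refl=0.111111·-0.428571=-0.0476; V=0.000000+0.111111+-0.047619=0.0635
k=2 src: inc=-0.047619, refl=-0.047619·0.777778=-0.0370; V=0.111111+-0.047619+-0.037037=0.0265
k=3 load: inc=-0.037037, refl=-0.037037·-0.428571=0.0159; V=0.063492+-0.037037+0.015873=0.0423
k=4 src: inc=0.015873, refl=0.015873·0.777778=0.0123; V=0.026455+0.015873+0.012346=0.0547
k=5 load: inc=0.012346, refl=0.012346·-0.428571=-0.0053; V=0.042328+0.012346+-0.005291=0.0494
k=6 src: inc=-0.005291, refl=-0.005291·0.777778=-0.0041; V=0.054674+-0.005291+-0.004115=0.0453

0 0 source 0.1111
1 3 load 0.0635
2 6 source 0.0265
3 9 load 0.0423
4 12 source 0.0547
5 15 load 0.0494
6 18 source 0.0453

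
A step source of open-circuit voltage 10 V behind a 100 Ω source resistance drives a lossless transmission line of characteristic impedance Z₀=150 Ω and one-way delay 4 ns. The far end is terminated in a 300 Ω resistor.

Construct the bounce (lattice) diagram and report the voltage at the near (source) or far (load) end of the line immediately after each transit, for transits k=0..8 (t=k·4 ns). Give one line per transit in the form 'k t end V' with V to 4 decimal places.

0 0 source 6.0000
1 4 load 8.0000
2 8 source 7.6000
3 12 load 7.4667
4 16 source 7.4933
5 20 load 7.5022
6 24 source 7.5004
7 28 load 7.4999
8 32 source 7.5000

Γ_L=0.333333, Γ_S=-0.200000; launch V₁=10·150/250=6.000000
k=0 src: V=6.0000
k=1 load: inc=6.000000, refl=6.000000·0.333333=2.0000; V=0.000000+6.000000+2.000000=8.0000
k=2 src: inc=2.000000, refl=2.000000·-0.200000=-0.4000; V=6.000000+2.000000+-0.400000=7.6000
k=3 load: inc=-0.400000, refl=-0.400000·0.333333=-0.1333; V=8.000000+-0.400000+-0.133333=7.4667
k=4 src: inc=-0.133333, refl=-0.133333·-0.200000=0.0267; V=7.600000+-0.133333+0.026667=7.4933
k=5 load: inc=0.026667, refl=0.026667·0.333333=0.0089; V=7.466667+0.026667+0.008889=7.5022
k=6 src: inc=0.008889, refl=0.008889·-0.200000=-0.0018; V=7.493333+0.008889+-0.001778=7.5004
k=7 load: inc=-0.001778, refl=-0.001778·0.333333=-0.0006; V=7.502222+-0.001778+-0.000593=7.4999
k=8 src: inc=-0.000593, refl=-0.000593·-0.200000=0.0001; V=7.500444+-0.000593+0.000119=7.5000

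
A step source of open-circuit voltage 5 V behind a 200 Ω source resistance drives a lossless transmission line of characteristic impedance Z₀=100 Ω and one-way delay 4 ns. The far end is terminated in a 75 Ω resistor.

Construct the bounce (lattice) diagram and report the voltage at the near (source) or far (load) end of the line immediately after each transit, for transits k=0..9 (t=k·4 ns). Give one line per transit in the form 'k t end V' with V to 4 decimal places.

Γ_L=-0.142857, Γ_S=0.333333; launch V₁=5·100/300=1.666667
k=0 src: V=1.6667
k=1 load: inc=1.666667, refl=1.666667·-0.142857=-0.2381; V=0.000000+1.666667+-0.238095=1.4286
k=2 src: inc=-0.238095, refl=-0.238095·0.333333=-0.0794; V=1.666667+-0.238095+-0.079365=1.3492
k=3 load: inc=-0.079365, refl=-0.079365·-0.142857=0.0113; V=1.428571+-0.079365+0.011338=1.3605
k=4 src: inc=0.011338, refl=0.011338·0.333333=0.0038; V=1.349206+0.011338+0.003779=1.3643
k=5 load: inc=0.003779, refl=0.003779·-0.142857=-0.0005; V=1.360544+0.003779+-0.000540=1.3638
k=6 src: inc=-0.000540, refl=-0.000540·0.333333=-0.0002; V=1.364324+-0.000540+-0.000180=1.3636
k=7 load: inc=-0.000180, refl=-0.000180·-0.142857=0.0000; V=1.363784+-0.000180+0.000026=1.3636
k=8 src: inc=0.000026, refl=0.000026·0.333333=0.0000; V=1.363604+0.000026+0.000009=1.3636
k=9 load: inc=0.000009, refl=0.000009·-0.142857=-0.0000; V=1.363629+0.000009+-0.000001=1.3636

0 0 source 1.6667
1 4 load 1.4286
2 8 source 1.3492
3 12 load 1.3605
4 16 source 1.3643
5 20 load 1.3638
6 24 source 1.3636
7 28 load 1.3636
8 32 source 1.3636
9 36 load 1.3636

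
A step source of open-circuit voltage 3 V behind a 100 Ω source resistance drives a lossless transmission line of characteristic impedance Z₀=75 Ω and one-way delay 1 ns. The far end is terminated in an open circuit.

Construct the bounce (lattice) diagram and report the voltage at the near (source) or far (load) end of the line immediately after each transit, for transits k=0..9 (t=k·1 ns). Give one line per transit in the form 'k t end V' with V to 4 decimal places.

0 0 source 1.2857
1 1 load 2.5714
2 2 source 2.7551
3 3 load 2.9388
4 4 source 2.9650
5 5 load 2.9913
6 6 source 2.9950
7 7 load 2.9988
8 8 source 2.9993
9 9 load 2.9998

Γ_L=1.000000, Γ_S=0.142857; launch V₁=3·75/175=1.285714
k=0 src: V=1.2857
k=1 load: inc=1.285714, refl=1.285714·1.000000=1.2857; V=0.000000+1.285714+1.285714=2.5714
k=2 src: inc=1.285714, refl=1.285714·0.142857=0.1837; V=1.285714+1.285714+0.183673=2.7551
k=3 load: inc=0.183673, refl=0.183673·1.000000=0.1837; V=2.571429+0.183673+0.183673=2.9388
k=4 src: inc=0.183673, refl=0.183673·0.142857=0.0262; V=2.755102+0.183673+0.026239=2.9650
k=5 load: inc=0.026239, refl=0.026239·1.000000=0.0262; V=2.938776+0.026239+0.026239=2.9913
k=6 src: inc=0.026239, refl=0.026239·0.142857=0.0037; V=2.965015+0.026239+0.003748=2.9950
k=7 load: inc=0.003748, refl=0.003748·1.000000=0.0037; V=2.991254+0.003748+0.003748=2.9988
k=8 src: inc=0.003748, refl=0.003748·0.142857=0.0005; V=2.995002+0.003748+0.000535=2.9993
k=9 load: inc=0.000535, refl=0.000535·1.000000=0.0005; V=2.998751+0.000535+0.000535=2.9998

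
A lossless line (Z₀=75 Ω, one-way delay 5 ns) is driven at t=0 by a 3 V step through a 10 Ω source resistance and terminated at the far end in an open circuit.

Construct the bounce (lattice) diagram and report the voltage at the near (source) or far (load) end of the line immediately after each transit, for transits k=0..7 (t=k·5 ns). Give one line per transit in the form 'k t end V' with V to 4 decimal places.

0 0 source 2.6471
1 5 load 5.2941
2 10 source 3.2699
3 15 load 1.2457
4 20 source 2.7936
5 25 load 4.3415
6 30 source 3.1578
7 35 load 1.9741

Γ_L=1.000000, Γ_S=-0.764706; launch V₁=3·75/85=2.647059
k=0 src: V=2.6471
k=1 load: inc=2.647059, refl=2.647059·1.000000=2.6471; V=0.000000+2.647059+2.647059=5.2941
k=2 src: inc=2.647059, refl=2.647059·-0.764706=-2.0242; V=2.647059+2.647059+-2.024221=3.2699
k=3 load: inc=-2.024221, refl=-2.024221·1.000000=-2.0242; V=5.294118+-2.024221+-2.024221=1.2457
k=4 src: inc=-2.024221, refl=-2.024221·-0.764706=1.5479; V=3.269896+-2.024221+1.547934=2.7936
k=5 load: inc=1.547934, refl=1.547934·1.000000=1.5479; V=1.245675+1.547934+1.547934=4.3415
k=6 src: inc=1.547934, refl=1.547934·-0.764706=-1.1837; V=2.793609+1.547934+-1.183714=3.1578
k=7 load: inc=-1.183714, refl=-1.183714·1.000000=-1.1837; V=4.341543+-1.183714+-1.183714=1.9741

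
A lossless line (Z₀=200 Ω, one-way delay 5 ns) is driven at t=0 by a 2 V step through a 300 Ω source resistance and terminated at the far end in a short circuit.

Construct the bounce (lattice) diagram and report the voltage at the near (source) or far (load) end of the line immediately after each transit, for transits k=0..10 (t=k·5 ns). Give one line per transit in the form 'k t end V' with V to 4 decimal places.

Γ_L=-1.000000, Γ_S=0.200000; launch V₁=2·200/500=0.800000
k=0 src: V=0.8000
k=1 load: inc=0.800000, refl=0.800000·-1.000000=-0.8000; V=0.000000+0.800000+-0.800000=0.0000
k=2 src: inc=-0.800000, refl=-0.800000·0.200000=-0.1600; V=0.800000+-0.800000+-0.160000=-0.1600
k=3 load: inc=-0.160000, refl=-0.160000·-1.000000=0.1600; V=0.000000+-0.160000+0.160000=0.0000
k=4 src: inc=0.160000, refl=0.160000·0.200000=0.0320; V=-0.160000+0.160000+0.032000=0.0320
k=5 load: inc=0.032000, refl=0.032000·-1.000000=-0.0320; V=0.000000+0.032000+-0.032000=0.0000
k=6 src: inc=-0.032000, refl=-0.032000·0.200000=-0.0064; V=0.032000+-0.032000+-0.006400=-0.0064
k=7 load: inc=-0.006400, refl=-0.006400·-1.000000=0.0064; V=0.000000+-0.006400+0.006400=0.0000
k=8 src: inc=0.006400, refl=0.006400·0.200000=0.0013; V=-0.006400+0.006400+0.001280=0.0013
k=9 load: inc=0.001280, refl=0.001280·-1.000000=-0.0013; V=0.000000+0.001280+-0.001280=0.0000
k=10 src: inc=-0.001280, refl=-0.001280·0.200000=-0.0003; V=0.001280+-0.001280+-0.000256=-0.0003

0 0 source 0.8000
1 5 load 0.0000
2 10 source -0.1600
3 15 load 0.0000
4 20 source 0.0320
5 25 load 0.0000
6 30 source -0.0064
7 35 load 0.0000
8 40 source 0.0013
9 45 load 0.0000
10 50 source -0.0003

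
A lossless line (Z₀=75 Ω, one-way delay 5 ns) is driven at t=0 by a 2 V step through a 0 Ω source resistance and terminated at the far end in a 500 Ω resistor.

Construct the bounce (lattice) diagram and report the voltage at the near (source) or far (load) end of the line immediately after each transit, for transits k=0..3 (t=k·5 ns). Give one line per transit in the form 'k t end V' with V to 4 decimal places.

0 0 source 2.0000
1 5 load 3.4783
2 10 source 2.0000
3 15 load 0.9074

Γ_L=0.739130, Γ_S=-1.000000; launch V₁=2·75/75=2.000000
k=0 src: V=2.0000
k=1 load: inc=2.000000, refl=2.000000·0.739130=1.4783; V=0.000000+2.000000+1.478261=3.4783
k=2 src: inc=1.478261, refl=1.478261·-1.000000=-1.4783; V=2.000000+1.478261+-1.478261=2.0000
k=3 load: inc=-1.478261, refl=-1.478261·0.739130=-1.0926; V=3.478261+-1.478261+-1.092628=0.9074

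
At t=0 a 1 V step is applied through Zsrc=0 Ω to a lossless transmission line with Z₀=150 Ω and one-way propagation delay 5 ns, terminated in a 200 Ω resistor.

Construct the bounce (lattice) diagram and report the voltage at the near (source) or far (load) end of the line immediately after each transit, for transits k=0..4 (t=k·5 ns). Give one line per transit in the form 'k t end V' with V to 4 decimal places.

0 0 source 1.0000
1 5 load 1.1429
2 10 source 1.0000
3 15 load 0.9796
4 20 source 1.0000

Γ_L=0.142857, Γ_S=-1.000000; launch V₁=1·150/150=1.000000
k=0 src: V=1.0000
k=1 load: inc=1.000000, refl=1.000000·0.142857=0.1429; V=0.000000+1.000000+0.142857=1.1429
k=2 src: inc=0.142857, refl=0.142857·-1.000000=-0.1429; V=1.000000+0.142857+-0.142857=1.0000
k=3 load: inc=-0.142857, refl=-0.142857·0.142857=-0.0204; V=1.142857+-0.142857+-0.020408=0.9796
k=4 src: inc=-0.020408, refl=-0.020408·-1.000000=0.0204; V=1.000000+-0.020408+0.020408=1.0000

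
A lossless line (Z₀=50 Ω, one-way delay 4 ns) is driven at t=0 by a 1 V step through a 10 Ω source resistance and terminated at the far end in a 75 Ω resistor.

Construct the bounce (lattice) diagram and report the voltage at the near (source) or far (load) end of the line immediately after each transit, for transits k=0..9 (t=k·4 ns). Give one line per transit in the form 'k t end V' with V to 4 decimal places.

Γ_L=0.200000, Γ_S=-0.666667; launch V₁=1·50/60=0.833333
k=0 src: V=0.8333
k=1 load: inc=0.833333, refl=0.833333·0.200000=0.1667; V=0.000000+0.833333+0.166667=1.0000
k=2 src: inc=0.166667, refl=0.166667·-0.666667=-0.1111; V=0.833333+0.166667+-0.111111=0.8889
k=3 load: inc=-0.111111, refl=-0.111111·0.200000=-0.0222; V=1.000000+-0.111111+-0.022222=0.8667
k=4 src: inc=-0.022222, refl=-0.022222·-0.666667=0.0148; V=0.888889+-0.022222+0.014815=0.8815
k=5 load: inc=0.014815, refl=0.014815·0.200000=0.0030; V=0.866667+0.014815+0.002963=0.8844
k=6 src: inc=0.002963, refl=0.002963·-0.666667=-0.0020; V=0.881481+0.002963+-0.001975=0.8825
k=7 load: inc=-0.001975, refl=-0.001975·0.200000=-0.0004; V=0.884444+-0.001975+-0.000395=0.8821
k=8 src: inc=-0.000395, refl=-0.000395·-0.666667=0.0003; V=0.882469+-0.000395+0.000263=0.8823
k=9 load: inc=0.000263, refl=0.000263·0.200000=0.0001; V=0.882074+0.000263+0.000053=0.8824

0 0 source 0.8333
1 4 load 1.0000
2 8 source 0.8889
3 12 load 0.8667
4 16 source 0.8815
5 20 load 0.8844
6 24 source 0.8825
7 28 load 0.8821
8 32 source 0.8823
9 36 load 0.8824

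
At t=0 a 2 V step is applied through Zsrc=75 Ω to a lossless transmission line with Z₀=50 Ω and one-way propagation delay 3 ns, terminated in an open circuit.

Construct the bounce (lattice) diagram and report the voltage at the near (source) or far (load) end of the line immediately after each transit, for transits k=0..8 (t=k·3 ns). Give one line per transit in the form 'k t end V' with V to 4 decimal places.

Γ_L=1.000000, Γ_S=0.200000; launch V₁=2·50/125=0.800000
k=0 src: V=0.8000
k=1 load: inc=0.800000, refl=0.800000·1.000000=0.8000; V=0.000000+0.800000+0.800000=1.6000
k=2 src: inc=0.800000, refl=0.800000·0.200000=0.1600; V=0.800000+0.800000+0.160000=1.7600
k=3 load: inc=0.160000, refl=0.160000·1.000000=0.1600; V=1.600000+0.160000+0.160000=1.9200
k=4 src: inc=0.160000, refl=0.160000·0.200000=0.0320; V=1.760000+0.160000+0.032000=1.9520
k=5 load: inc=0.032000, refl=0.032000·1.000000=0.0320; V=1.920000+0.032000+0.032000=1.9840
k=6 src: inc=0.032000, refl=0.032000·0.200000=0.0064; V=1.952000+0.032000+0.006400=1.9904
k=7 load: inc=0.006400, refl=0.006400·1.000000=0.0064; V=1.984000+0.006400+0.006400=1.9968
k=8 src: inc=0.006400, refl=0.006400·0.200000=0.0013; V=1.990400+0.006400+0.001280=1.9981

0 0 source 0.8000
1 3 load 1.6000
2 6 source 1.7600
3 9 load 1.9200
4 12 source 1.9520
5 15 load 1.9840
6 18 source 1.9904
7 21 load 1.9968
8 24 source 1.9981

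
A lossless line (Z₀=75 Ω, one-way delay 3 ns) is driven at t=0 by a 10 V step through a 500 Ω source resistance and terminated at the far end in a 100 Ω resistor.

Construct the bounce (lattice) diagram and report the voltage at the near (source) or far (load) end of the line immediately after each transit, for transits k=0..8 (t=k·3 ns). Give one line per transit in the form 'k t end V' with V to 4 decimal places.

0 0 source 1.3043
1 3 load 1.4907
2 6 source 1.6284
3 9 load 1.6481
4 12 source 1.6626
5 15 load 1.6647
6 18 source 1.6662
7 21 load 1.6665
8 24 source 1.6666

Γ_L=0.142857, Γ_S=0.739130; launch V₁=10·75/575=1.304348
k=0 src: V=1.3043
k=1 load: inc=1.304348, refl=1.304348·0.142857=0.1863; V=0.000000+1.304348+0.186335=1.4907
k=2 src: inc=0.186335, refl=0.186335·0.739130=0.1377; V=1.304348+0.186335+0.137726=1.6284
k=3 load: inc=0.137726, refl=0.137726·0.142857=0.0197; V=1.490683+0.137726+0.019675=1.6481
k=4 src: inc=0.019675, refl=0.019675·0.739130=0.0145; V=1.628409+0.019675+0.014543=1.6626
k=5 load: inc=0.014543, refl=0.014543·0.142857=0.0021; V=1.648085+0.014543+0.002078=1.6647
k=6 src: inc=0.002078, refl=0.002078·0.739130=0.0015; V=1.662627+0.002078+0.001536=1.6662
k=7 load: inc=0.001536, refl=0.001536·0.142857=0.0002; V=1.664705+0.001536+0.000219=1.6665
k=8 src: inc=0.000219, refl=0.000219·0.739130=0.0002; V=1.666240+0.000219+0.000162=1.6666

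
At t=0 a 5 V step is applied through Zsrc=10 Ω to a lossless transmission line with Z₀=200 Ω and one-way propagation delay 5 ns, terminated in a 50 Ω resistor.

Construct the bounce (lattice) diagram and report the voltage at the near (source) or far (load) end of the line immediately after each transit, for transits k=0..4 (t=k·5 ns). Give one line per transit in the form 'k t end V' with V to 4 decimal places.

0 0 source 4.7619
1 5 load 1.9048
2 10 source 4.4898
3 15 load 2.9388
4 20 source 4.3421

Γ_L=-0.600000, Γ_S=-0.904762; launch V₁=5·200/210=4.761905
k=0 src: V=4.7619
k=1 load: inc=4.761905, refl=4.761905·-0.600000=-2.8571; V=0.000000+4.761905+-2.857143=1.9048
k=2 src: inc=-2.857143, refl=-2.857143·-0.904762=2.5850; V=4.761905+-2.857143+2.585034=4.4898
k=3 load: inc=2.585034, refl=2.585034·-0.600000=-1.5510; V=1.904762+2.585034+-1.551020=2.9388
k=4 src: inc=-1.551020, refl=-1.551020·-0.904762=1.4033; V=4.489796+-1.551020+1.403304=4.3421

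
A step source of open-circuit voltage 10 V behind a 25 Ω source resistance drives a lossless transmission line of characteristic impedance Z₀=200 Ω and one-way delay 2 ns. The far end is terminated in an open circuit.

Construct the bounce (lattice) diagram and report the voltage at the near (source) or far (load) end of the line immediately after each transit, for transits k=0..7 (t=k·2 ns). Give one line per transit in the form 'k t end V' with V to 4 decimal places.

Γ_L=1.000000, Γ_S=-0.777778; launch V₁=10·200/225=8.888889
k=0 src: V=8.8889
k=1 load: inc=8.888889, refl=8.888889·1.000000=8.8889; V=0.000000+8.888889+8.888889=17.7778
k=2 src: inc=8.888889, refl=8.888889·-0.777778=-6.9136; V=8.888889+8.888889+-6.913580=10.8642
k=3 load: inc=-6.913580, refl=-6.913580·1.000000=-6.9136; V=17.777778+-6.913580+-6.913580=3.9506
k=4 src: inc=-6.913580, refl=-6.913580·-0.777778=5.3772; V=10.864198+-6.913580+5.377229=9.3278
k=5 load: inc=5.377229, refl=5.377229·1.000000=5.3772; V=3.950617+5.377229+5.377229=14.7051
k=6 src: inc=5.377229, refl=5.377229·-0.777778=-4.1823; V=9.327846+5.377229+-4.182289=10.5228
k=7 load: inc=-4.182289, refl=-4.182289·1.000000=-4.1823; V=14.705075+-4.182289+-4.182289=6.3405

0 0 source 8.8889
1 2 load 17.7778
2 4 source 10.8642
3 6 load 3.9506
4 8 source 9.3278
5 10 load 14.7051
6 12 source 10.5228
7 14 load 6.3405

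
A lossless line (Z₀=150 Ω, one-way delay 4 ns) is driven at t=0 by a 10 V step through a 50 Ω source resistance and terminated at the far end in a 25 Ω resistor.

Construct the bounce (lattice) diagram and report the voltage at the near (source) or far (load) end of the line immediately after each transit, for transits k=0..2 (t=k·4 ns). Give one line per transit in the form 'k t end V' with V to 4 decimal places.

Γ_L=-0.714286, Γ_S=-0.500000; launch V₁=10·150/200=7.500000
k=0 src: V=7.5000
k=1 load: inc=7.500000, refl=7.500000·-0.714286=-5.3571; V=0.000000+7.500000+-5.357143=2.1429
k=2 src: inc=-5.357143, refl=-5.357143·-0.500000=2.6786; V=7.500000+-5.357143+2.678571=4.8214

0 0 source 7.5000
1 4 load 2.1429
2 8 source 4.8214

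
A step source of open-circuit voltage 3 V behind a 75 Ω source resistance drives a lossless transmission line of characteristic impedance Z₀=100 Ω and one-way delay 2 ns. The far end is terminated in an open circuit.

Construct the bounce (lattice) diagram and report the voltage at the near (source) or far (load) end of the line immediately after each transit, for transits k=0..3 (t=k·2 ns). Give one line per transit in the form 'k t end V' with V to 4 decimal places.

Γ_L=1.000000, Γ_S=-0.142857; launch V₁=3·100/175=1.714286
k=0 src: V=1.7143
k=1 load: inc=1.714286, refl=1.714286·1.000000=1.7143; V=0.000000+1.714286+1.714286=3.4286
k=2 src: inc=1.714286, refl=1.714286·-0.142857=-0.2449; V=1.714286+1.714286+-0.244898=3.1837
k=3 load: inc=-0.244898, refl=-0.244898·1.000000=-0.2449; V=3.428571+-0.244898+-0.244898=2.9388

0 0 source 1.7143
1 2 load 3.4286
2 4 source 3.1837
3 6 load 2.9388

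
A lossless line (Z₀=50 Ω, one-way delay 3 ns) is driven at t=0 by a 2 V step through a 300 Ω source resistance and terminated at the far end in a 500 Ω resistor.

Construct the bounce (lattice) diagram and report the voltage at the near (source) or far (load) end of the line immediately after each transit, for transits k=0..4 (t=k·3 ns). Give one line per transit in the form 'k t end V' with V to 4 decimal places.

0 0 source 0.2857
1 3 load 0.5195
2 6 source 0.6865
3 9 load 0.8231
4 12 source 0.9207

Γ_L=0.818182, Γ_S=0.714286; launch V₁=2·50/350=0.285714
k=0 src: V=0.2857
k=1 load: inc=0.285714, refl=0.285714·0.818182=0.2338; V=0.000000+0.285714+0.233766=0.5195
k=2 src: inc=0.233766, refl=0.233766·0.714286=0.1670; V=0.285714+0.233766+0.166976=0.6865
k=3 load: inc=0.166976, refl=0.166976·0.818182=0.1366; V=0.519481+0.166976+0.136617=0.8231
k=4 src: inc=0.136617, refl=0.136617·0.714286=0.0976; V=0.686456+0.136617+0.097583=0.9207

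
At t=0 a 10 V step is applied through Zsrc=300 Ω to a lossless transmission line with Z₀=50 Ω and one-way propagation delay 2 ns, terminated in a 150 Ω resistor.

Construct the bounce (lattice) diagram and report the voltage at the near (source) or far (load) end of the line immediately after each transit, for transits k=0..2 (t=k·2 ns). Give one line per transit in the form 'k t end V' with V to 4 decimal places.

0 0 source 1.4286
1 2 load 2.1429
2 4 source 2.6531

Γ_L=0.500000, Γ_S=0.714286; launch V₁=10·50/350=1.428571
k=0 src: V=1.4286
k=1 load: inc=1.428571, refl=1.428571·0.500000=0.7143; V=0.000000+1.428571+0.714286=2.1429
k=2 src: inc=0.714286, refl=0.714286·0.714286=0.5102; V=1.428571+0.714286+0.510204=2.6531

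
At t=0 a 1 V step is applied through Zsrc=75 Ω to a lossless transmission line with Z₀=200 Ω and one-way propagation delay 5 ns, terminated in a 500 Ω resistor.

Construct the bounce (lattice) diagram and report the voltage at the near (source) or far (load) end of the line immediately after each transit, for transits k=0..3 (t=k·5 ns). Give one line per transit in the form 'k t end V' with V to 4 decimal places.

0 0 source 0.7273
1 5 load 1.0390
2 10 source 0.8973
3 15 load 0.8366

Γ_L=0.428571, Γ_S=-0.454545; launch V₁=1·200/275=0.727273
k=0 src: V=0.7273
k=1 load: inc=0.727273, refl=0.727273·0.428571=0.3117; V=0.000000+0.727273+0.311688=1.0390
k=2 src: inc=0.311688, refl=0.311688·-0.454545=-0.1417; V=0.727273+0.311688+-0.141677=0.8973
k=3 load: inc=-0.141677, refl=-0.141677·0.428571=-0.0607; V=1.038961+-0.141677+-0.060719=0.8366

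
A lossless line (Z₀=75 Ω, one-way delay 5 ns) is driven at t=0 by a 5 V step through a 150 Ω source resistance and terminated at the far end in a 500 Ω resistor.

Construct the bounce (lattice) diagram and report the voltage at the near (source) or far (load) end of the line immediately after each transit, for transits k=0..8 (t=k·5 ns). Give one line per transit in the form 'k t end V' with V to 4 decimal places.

Γ_L=0.739130, Γ_S=0.333333; launch V₁=5·75/225=1.666667
k=0 src: V=1.6667
k=1 load: inc=1.666667, refl=1.666667·0.739130=1.2319; V=0.000000+1.666667+1.231884=2.8986
k=2 src: inc=1.231884, refl=1.231884·0.333333=0.4106; V=1.666667+1.231884+0.410628=3.3092
k=3 load: inc=0.410628, refl=0.410628·0.739130=0.3035; V=2.898551+0.410628+0.303508=3.6127
k=4 src: inc=0.303508, refl=0.303508·0.333333=0.1012; V=3.309179+0.303508+0.101169=3.7139
k=5 load: inc=0.101169, refl=0.101169·0.739130=0.0748; V=3.612686+0.101169+0.074777=3.7886
k=6 src: inc=0.074777, refl=0.074777·0.333333=0.0249; V=3.713856+0.074777+0.024926=3.8136
k=7 load: inc=0.024926, refl=0.024926·0.739130=0.0184; V=3.788633+0.024926+0.018423=3.8320
k=8 src: inc=0.018423, refl=0.018423·0.333333=0.0061; V=3.813559+0.018423+0.006141=3.8381

0 0 source 1.6667
1 5 load 2.8986
2 10 source 3.3092
3 15 load 3.6127
4 20 source 3.7139
5 25 load 3.7886
6 30 source 3.8136
7 35 load 3.8320
8 40 source 3.8381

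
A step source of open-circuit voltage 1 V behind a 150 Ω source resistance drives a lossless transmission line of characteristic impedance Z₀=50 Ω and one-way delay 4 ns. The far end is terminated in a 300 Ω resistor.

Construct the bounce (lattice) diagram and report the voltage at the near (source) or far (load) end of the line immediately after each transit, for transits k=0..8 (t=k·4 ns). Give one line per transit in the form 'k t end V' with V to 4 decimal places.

Γ_L=0.714286, Γ_S=0.500000; launch V₁=1·50/200=0.250000
k=0 src: V=0.2500
k=1 load: inc=0.250000, refl=0.250000·0.714286=0.1786; V=0.000000+0.250000+0.178571=0.4286
k=2 src: inc=0.178571, refl=0.178571·0.500000=0.0893; V=0.250000+0.178571+0.089286=0.5179
k=3 load: inc=0.089286, refl=0.089286·0.714286=0.0638; V=0.428571+0.089286+0.063776=0.5816
k=4 src: inc=0.063776, refl=0.063776·0.500000=0.0319; V=0.517857+0.063776+0.031888=0.6135
k=5 load: inc=0.031888, refl=0.031888·0.714286=0.0228; V=0.581633+0.031888+0.022777=0.6363
k=6 src: inc=0.022777, refl=0.022777·0.500000=0.0114; V=0.613520+0.022777+0.011388=0.6477
k=7 load: inc=0.011388, refl=0.011388·0.714286=0.0081; V=0.636297+0.011388+0.008135=0.6558
k=8 src: inc=0.008135, refl=0.008135·0.500000=0.0041; V=0.647686+0.008135+0.004067=0.6599

0 0 source 0.2500
1 4 load 0.4286
2 8 source 0.5179
3 12 load 0.5816
4 16 source 0.6135
5 20 load 0.6363
6 24 source 0.6477
7 28 load 0.6558
8 32 source 0.6599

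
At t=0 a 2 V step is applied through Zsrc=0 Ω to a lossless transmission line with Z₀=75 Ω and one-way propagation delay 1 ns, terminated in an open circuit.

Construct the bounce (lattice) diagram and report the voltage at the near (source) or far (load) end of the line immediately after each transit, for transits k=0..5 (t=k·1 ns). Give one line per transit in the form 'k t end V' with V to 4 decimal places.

0 0 source 2.0000
1 1 load 4.0000
2 2 source 2.0000
3 3 load 0.0000
4 4 source 2.0000
5 5 load 4.0000

Γ_L=1.000000, Γ_S=-1.000000; launch V₁=2·75/75=2.000000
k=0 src: V=2.0000
k=1 load: inc=2.000000, refl=2.000000·1.000000=2.0000; V=0.000000+2.000000+2.000000=4.0000
k=2 src: inc=2.000000, refl=2.000000·-1.000000=-2.0000; V=2.000000+2.000000+-2.000000=2.0000
k=3 load: inc=-2.000000, refl=-2.000000·1.000000=-2.0000; V=4.000000+-2.000000+-2.000000=0.0000
k=4 src: inc=-2.000000, refl=-2.000000·-1.000000=2.0000; V=2.000000+-2.000000+2.000000=2.0000
k=5 load: inc=2.000000, refl=2.000000·1.000000=2.0000; V=0.000000+2.000000+2.000000=4.0000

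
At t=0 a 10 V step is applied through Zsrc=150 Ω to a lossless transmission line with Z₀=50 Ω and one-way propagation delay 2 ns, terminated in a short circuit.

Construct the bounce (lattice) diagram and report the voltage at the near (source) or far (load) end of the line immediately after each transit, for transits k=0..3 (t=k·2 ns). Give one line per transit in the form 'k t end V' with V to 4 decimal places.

0 0 source 2.5000
1 2 load 0.0000
2 4 source -1.2500
3 6 load 0.0000

Γ_L=-1.000000, Γ_S=0.500000; launch V₁=10·50/200=2.500000
k=0 src: V=2.5000
k=1 load: inc=2.500000, refl=2.500000·-1.000000=-2.5000; V=0.000000+2.500000+-2.500000=0.0000
k=2 src: inc=-2.500000, refl=-2.500000·0.500000=-1.2500; V=2.500000+-2.500000+-1.250000=-1.2500
k=3 load: inc=-1.250000, refl=-1.250000·-1.000000=1.2500; V=0.000000+-1.250000+1.250000=0.0000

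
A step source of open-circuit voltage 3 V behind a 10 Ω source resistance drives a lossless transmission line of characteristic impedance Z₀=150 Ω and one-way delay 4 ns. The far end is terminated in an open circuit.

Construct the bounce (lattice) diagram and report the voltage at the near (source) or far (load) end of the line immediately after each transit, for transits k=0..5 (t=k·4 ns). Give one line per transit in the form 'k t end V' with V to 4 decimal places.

Γ_L=1.000000, Γ_S=-0.875000; launch V₁=3·150/160=2.812500
k=0 src: V=2.8125
k=1 load: inc=2.812500, refl=2.812500·1.000000=2.8125; V=0.000000+2.812500+2.812500=5.6250
k=2 src: inc=2.812500, refl=2.812500·-0.875000=-2.4609; V=2.812500+2.812500+-2.460938=3.1641
k=3 load: inc=-2.460938, refl=-2.460938·1.000000=-2.4609; V=5.625000+-2.460938+-2.460938=0.7031
k=4 src: inc=-2.460938, refl=-2.460938·-0.875000=2.1533; V=3.164062+-2.460938+2.153320=2.8564
k=5 load: inc=2.153320, refl=2.153320·1.000000=2.1533; V=0.703125+2.153320+2.153320=5.0098

0 0 source 2.8125
1 4 load 5.6250
2 8 source 3.1641
3 12 load 0.7031
4 16 source 2.8564
5 20 load 5.0098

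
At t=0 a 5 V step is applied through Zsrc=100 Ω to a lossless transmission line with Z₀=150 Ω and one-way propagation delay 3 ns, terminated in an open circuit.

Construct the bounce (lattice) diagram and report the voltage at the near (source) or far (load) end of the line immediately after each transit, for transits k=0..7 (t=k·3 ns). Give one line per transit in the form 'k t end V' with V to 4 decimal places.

0 0 source 3.0000
1 3 load 6.0000
2 6 source 5.4000
3 9 load 4.8000
4 12 source 4.9200
5 15 load 5.0400
6 18 source 5.0160
7 21 load 4.9920

Γ_L=1.000000, Γ_S=-0.200000; launch V₁=5·150/250=3.000000
k=0 src: V=3.0000
k=1 load: inc=3.000000, refl=3.000000·1.000000=3.0000; V=0.000000+3.000000+3.000000=6.0000
k=2 src: inc=3.000000, refl=3.000000·-0.200000=-0.6000; V=3.000000+3.000000+-0.600000=5.4000
k=3 load: inc=-0.600000, refl=-0.600000·1.000000=-0.6000; V=6.000000+-0.600000+-0.600000=4.8000
k=4 src: inc=-0.600000, refl=-0.600000·-0.200000=0.1200; V=5.400000+-0.600000+0.120000=4.9200
k=5 load: inc=0.120000, refl=0.120000·1.000000=0.1200; V=4.800000+0.120000+0.120000=5.0400
k=6 src: inc=0.120000, refl=0.120000·-0.200000=-0.0240; V=4.920000+0.120000+-0.024000=5.0160
k=7 load: inc=-0.024000, refl=-0.024000·1.000000=-0.0240; V=5.040000+-0.024000+-0.024000=4.9920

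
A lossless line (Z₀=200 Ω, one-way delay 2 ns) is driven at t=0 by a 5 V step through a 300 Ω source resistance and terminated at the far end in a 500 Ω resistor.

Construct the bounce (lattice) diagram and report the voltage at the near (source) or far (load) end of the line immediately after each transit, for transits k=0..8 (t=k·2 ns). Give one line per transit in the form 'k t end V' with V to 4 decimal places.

0 0 source 2.0000
1 2 load 2.8571
2 4 source 3.0286
3 6 load 3.1020
4 8 source 3.1167
5 10 load 3.1230
6 12 source 3.1243
7 14 load 3.1248
8 16 source 3.1249

Γ_L=0.428571, Γ_S=0.200000; launch V₁=5·200/500=2.000000
k=0 src: V=2.0000
k=1 load: inc=2.000000, refl=2.000000·0.428571=0.8571; V=0.000000+2.000000+0.857143=2.8571
k=2 src: inc=0.857143, refl=0.857143·0.200000=0.1714; V=2.000000+0.857143+0.171429=3.0286
k=3 load: inc=0.171429, refl=0.171429·0.428571=0.0735; V=2.857143+0.171429+0.073469=3.1020
k=4 src: inc=0.073469, refl=0.073469·0.200000=0.0147; V=3.028571+0.073469+0.014694=3.1167
k=5 load: inc=0.014694, refl=0.014694·0.428571=0.0063; V=3.102041+0.014694+0.006297=3.1230
k=6 src: inc=0.006297, refl=0.006297·0.200000=0.0013; V=3.116735+0.006297+0.001259=3.1243
k=7 load: inc=0.001259, refl=0.001259·0.428571=0.0005; V=3.123032+0.001259+0.000540=3.1248
k=8 src: inc=0.000540, refl=0.000540·0.200000=0.0001; V=3.124292+0.000540+0.000108=3.1249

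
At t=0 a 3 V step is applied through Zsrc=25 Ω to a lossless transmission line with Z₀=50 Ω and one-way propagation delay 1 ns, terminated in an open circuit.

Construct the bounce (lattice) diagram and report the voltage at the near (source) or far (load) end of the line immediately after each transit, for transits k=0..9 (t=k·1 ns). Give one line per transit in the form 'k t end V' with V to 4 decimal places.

0 0 source 2.0000
1 1 load 4.0000
2 2 source 3.3333
3 3 load 2.6667
4 4 source 2.8889
5 5 load 3.1111
6 6 source 3.0370
7 7 load 2.9630
8 8 source 2.9877
9 9 load 3.0123

Γ_L=1.000000, Γ_S=-0.333333; launch V₁=3·50/75=2.000000
k=0 src: V=2.0000
k=1 load: inc=2.000000, refl=2.000000·1.000000=2.0000; V=0.000000+2.000000+2.000000=4.0000
k=2 src: inc=2.000000, refl=2.000000·-0.333333=-0.6667; V=2.000000+2.000000+-0.666667=3.3333
k=3 load: inc=-0.666667, refl=-0.666667·1.000000=-0.6667; V=4.000000+-0.666667+-0.666667=2.6667
k=4 src: inc=-0.666667, refl=-0.666667·-0.333333=0.2222; V=3.333333+-0.666667+0.222222=2.8889
k=5 load: inc=0.222222, refl=0.222222·1.000000=0.2222; V=2.666667+0.222222+0.222222=3.1111
k=6 src: inc=0.222222, refl=0.222222·-0.333333=-0.0741; V=2.888889+0.222222+-0.074074=3.0370
k=7 load: inc=-0.074074, refl=-0.074074·1.000000=-0.0741; V=3.111111+-0.074074+-0.074074=2.9630
k=8 src: inc=-0.074074, refl=-0.074074·-0.333333=0.0247; V=3.037037+-0.074074+0.024691=2.9877
k=9 load: inc=0.024691, refl=0.024691·1.000000=0.0247; V=2.962963+0.024691+0.024691=3.0123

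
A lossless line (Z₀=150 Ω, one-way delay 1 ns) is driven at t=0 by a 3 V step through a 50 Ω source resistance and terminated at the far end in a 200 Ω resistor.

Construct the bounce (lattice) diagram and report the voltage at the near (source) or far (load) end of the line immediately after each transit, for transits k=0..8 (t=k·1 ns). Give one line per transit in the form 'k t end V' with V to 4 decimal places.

Γ_L=0.142857, Γ_S=-0.500000; launch V₁=3·150/200=2.250000
k=0 src: V=2.2500
k=1 load: inc=2.250000, refl=2.250000·0.142857=0.3214; V=0.000000+2.250000+0.321429=2.5714
k=2 src: inc=0.321429, refl=0.321429·-0.500000=-0.1607; V=2.250000+0.321429+-0.160714=2.4107
k=3 load: inc=-0.160714, refl=-0.160714·0.142857=-0.0230; V=2.571429+-0.160714+-0.022959=2.3878
k=4 src: inc=-0.022959, refl=-0.022959·-0.500000=0.0115; V=2.410714+-0.022959+0.011480=2.3992
k=5 load: inc=0.011480, refl=0.011480·0.142857=0.0016; V=2.387755+0.011480+0.001640=2.4009
k=6 src: inc=0.001640, refl=0.001640·-0.500000=-0.0008; V=2.399235+0.001640+-0.000820=2.4001
k=7 load: inc=-0.000820, refl=-0.000820·0.142857=-0.0001; V=2.400875+-0.000820+-0.000117=2.3999
k=8 src: inc=-0.000117, refl=-0.000117·-0.500000=0.0001; V=2.400055+-0.000117+0.000059=2.4000

0 0 source 2.2500
1 1 load 2.5714
2 2 source 2.4107
3 3 load 2.3878
4 4 source 2.3992
5 5 load 2.4009
6 6 source 2.4001
7 7 load 2.3999
8 8 source 2.4000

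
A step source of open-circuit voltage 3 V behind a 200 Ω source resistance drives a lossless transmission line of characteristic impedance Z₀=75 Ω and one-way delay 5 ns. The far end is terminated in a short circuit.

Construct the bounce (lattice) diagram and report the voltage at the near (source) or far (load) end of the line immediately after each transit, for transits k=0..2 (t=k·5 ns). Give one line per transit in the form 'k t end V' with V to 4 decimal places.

0 0 source 0.8182
1 5 load 0.0000
2 10 source -0.3719

Γ_L=-1.000000, Γ_S=0.454545; launch V₁=3·75/275=0.818182
k=0 src: V=0.8182
k=1 load: inc=0.818182, refl=0.818182·-1.000000=-0.8182; V=0.000000+0.818182+-0.818182=0.0000
k=2 src: inc=-0.818182, refl=-0.818182·0.454545=-0.3719; V=0.818182+-0.818182+-0.371901=-0.3719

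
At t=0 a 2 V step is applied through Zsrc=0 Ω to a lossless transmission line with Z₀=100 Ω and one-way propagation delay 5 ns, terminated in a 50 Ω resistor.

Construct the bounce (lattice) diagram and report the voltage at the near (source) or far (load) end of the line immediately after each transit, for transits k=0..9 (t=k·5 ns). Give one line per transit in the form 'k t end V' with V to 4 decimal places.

0 0 source 2.0000
1 5 load 1.3333
2 10 source 2.0000
3 15 load 1.7778
4 20 source 2.0000
5 25 load 1.9259
6 30 source 2.0000
7 35 load 1.9753
8 40 source 2.0000
9 45 load 1.9918

Γ_L=-0.333333, Γ_S=-1.000000; launch V₁=2·100/100=2.000000
k=0 src: V=2.0000
k=1 load: inc=2.000000, refl=2.000000·-0.333333=-0.6667; V=0.000000+2.000000+-0.666667=1.3333
k=2 src: inc=-0.666667, refl=-0.666667·-1.000000=0.6667; V=2.000000+-0.666667+0.666667=2.0000
k=3 load: inc=0.666667, refl=0.666667·-0.333333=-0.2222; V=1.333333+0.666667+-0.222222=1.7778
k=4 src: inc=-0.222222, refl=-0.222222·-1.000000=0.2222; V=2.000000+-0.222222+0.222222=2.0000
k=5 load: inc=0.222222, refl=0.222222·-0.333333=-0.0741; V=1.777778+0.222222+-0.074074=1.9259
k=6 src: inc=-0.074074, refl=-0.074074·-1.000000=0.0741; V=2.000000+-0.074074+0.074074=2.0000
k=7 load: inc=0.074074, refl=0.074074·-0.333333=-0.0247; V=1.925926+0.074074+-0.024691=1.9753
k=8 src: inc=-0.024691, refl=-0.024691·-1.000000=0.0247; V=2.000000+-0.024691+0.024691=2.0000
k=9 load: inc=0.024691, refl=0.024691·-0.333333=-0.0082; V=1.975309+0.024691+-0.008230=1.9918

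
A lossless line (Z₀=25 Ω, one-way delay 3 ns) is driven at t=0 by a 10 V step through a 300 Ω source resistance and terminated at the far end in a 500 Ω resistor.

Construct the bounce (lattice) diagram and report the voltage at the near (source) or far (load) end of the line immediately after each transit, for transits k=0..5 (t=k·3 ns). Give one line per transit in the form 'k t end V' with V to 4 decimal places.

0 0 source 0.7692
1 3 load 1.4652
2 6 source 2.0541
3 9 load 2.5869
4 12 source 3.0378
5 15 load 3.4457

Γ_L=0.904762, Γ_S=0.846154; launch V₁=10·25/325=0.769231
k=0 src: V=0.7692
k=1 load: inc=0.769231, refl=0.769231·0.904762=0.6960; V=0.000000+0.769231+0.695971=1.4652
k=2 src: inc=0.695971, refl=0.695971·0.846154=0.5889; V=0.769231+0.695971+0.588898=2.0541
k=3 load: inc=0.588898, refl=0.588898·0.904762=0.5328; V=1.465201+0.588898+0.532813=2.5869
k=4 src: inc=0.532813, refl=0.532813·0.846154=0.4508; V=2.054100+0.532813+0.450842=3.0378
k=5 load: inc=0.450842, refl=0.450842·0.904762=0.4079; V=2.586912+0.450842+0.407904=3.4457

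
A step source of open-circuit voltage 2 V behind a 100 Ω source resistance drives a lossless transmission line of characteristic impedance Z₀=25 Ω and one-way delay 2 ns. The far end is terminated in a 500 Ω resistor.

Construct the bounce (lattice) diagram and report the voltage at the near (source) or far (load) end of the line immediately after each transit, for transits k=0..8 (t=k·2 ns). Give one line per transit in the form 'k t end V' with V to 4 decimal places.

Γ_L=0.904762, Γ_S=0.600000; launch V₁=2·25/125=0.400000
k=0 src: V=0.4000
k=1 load: inc=0.400000, refl=0.400000·0.904762=0.3619; V=0.000000+0.400000+0.361905=0.7619
k=2 src: inc=0.361905, refl=0.361905·0.600000=0.2171; V=0.400000+0.361905+0.217143=0.9790
k=3 load: inc=0.217143, refl=0.217143·0.904762=0.1965; V=0.761905+0.217143+0.196463=1.1755
k=4 src: inc=0.196463, refl=0.196463·0.600000=0.1179; V=0.979048+0.196463+0.117878=1.2934
k=5 load: inc=0.117878, refl=0.117878·0.904762=0.1067; V=1.175510+0.117878+0.106651=1.4000
k=6 src: inc=0.106651, refl=0.106651·0.600000=0.0640; V=1.293388+0.106651+0.063991=1.4640
k=7 load: inc=0.063991, refl=0.063991·0.904762=0.0579; V=1.400039+0.063991+0.057896=1.5219
k=8 src: inc=0.057896, refl=0.057896·0.600000=0.0347; V=1.464030+0.057896+0.034738=1.5567

0 0 source 0.4000
1 2 load 0.7619
2 4 source 0.9790
3 6 load 1.1755
4 8 source 1.2934
5 10 load 1.4000
6 12 source 1.4640
7 14 load 1.5219
8 16 source 1.5567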